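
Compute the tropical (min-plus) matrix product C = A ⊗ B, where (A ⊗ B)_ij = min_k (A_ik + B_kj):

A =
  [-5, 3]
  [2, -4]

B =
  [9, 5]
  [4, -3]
A ⊗ B =
  [4, 0]
  [0, -7]

Apply the min-plus product entry-by-entry:
  C[0][0] = min over k of (A[0][0] + B[0][0] = -5 + 9 = 4, A[0][1] + B[1][0] = 3 + 4 = 7) = 4 (attained at k = 0)
  C[0][1] = min over k of (A[0][0] + B[0][1] = -5 + 5 = 0, A[0][1] + B[1][1] = 3 + -3 = 0) = 0 (attained at k = 0)
  C[1][0] = min over k of (A[1][0] + B[0][0] = 2 + 9 = 11, A[1][1] + B[1][0] = -4 + 4 = 0) = 0 (attained at k = 1)
  C[1][1] = min over k of (A[1][0] + B[0][1] = 2 + 5 = 7, A[1][1] + B[1][1] = -4 + -3 = -7) = -7 (attained at k = 1)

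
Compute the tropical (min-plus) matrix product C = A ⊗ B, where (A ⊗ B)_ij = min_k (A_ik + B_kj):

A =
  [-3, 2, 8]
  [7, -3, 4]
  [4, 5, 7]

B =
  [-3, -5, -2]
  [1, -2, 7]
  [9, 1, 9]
A ⊗ B =
  [-6, -8, -5]
  [-2, -5, 4]
  [1, -1, 2]

Apply the min-plus product entry-by-entry:
  C[0][0] = min over k of (A[0][0] + B[0][0] = -3 + -3 = -6, A[0][1] + B[1][0] = 2 + 1 = 3, A[0][2] + B[2][0] = 8 + 9 = 17) = -6 (attained at k = 0)
  C[0][1] = min over k of (A[0][0] + B[0][1] = -3 + -5 = -8, A[0][1] + B[1][1] = 2 + -2 = 0, A[0][2] + B[2][1] = 8 + 1 = 9) = -8 (attained at k = 0)
  C[0][2] = min over k of (A[0][0] + B[0][2] = -3 + -2 = -5, A[0][1] + B[1][2] = 2 + 7 = 9, A[0][2] + B[2][2] = 8 + 9 = 17) = -5 (attained at k = 0)
  C[1][0] = min over k of (A[1][0] + B[0][0] = 7 + -3 = 4, A[1][1] + B[1][0] = -3 + 1 = -2, A[1][2] + B[2][0] = 4 + 9 = 13) = -2 (attained at k = 1)
  C[1][1] = min over k of (A[1][0] + B[0][1] = 7 + -5 = 2, A[1][1] + B[1][1] = -3 + -2 = -5, A[1][2] + B[2][1] = 4 + 1 = 5) = -5 (attained at k = 1)
  C[1][2] = min over k of (A[1][0] + B[0][2] = 7 + -2 = 5, A[1][1] + B[1][2] = -3 + 7 = 4, A[1][2] + B[2][2] = 4 + 9 = 13) = 4 (attained at k = 1)
  C[2][0] = min over k of (A[2][0] + B[0][0] = 4 + -3 = 1, A[2][1] + B[1][0] = 5 + 1 = 6, A[2][2] + B[2][0] = 7 + 9 = 16) = 1 (attained at k = 0)
  C[2][1] = min over k of (A[2][0] + B[0][1] = 4 + -5 = -1, A[2][1] + B[1][1] = 5 + -2 = 3, A[2][2] + B[2][1] = 7 + 1 = 8) = -1 (attained at k = 0)
  C[2][2] = min over k of (A[2][0] + B[0][2] = 4 + -2 = 2, A[2][1] + B[1][2] = 5 + 7 = 12, A[2][2] + B[2][2] = 7 + 9 = 16) = 2 (attained at k = 0)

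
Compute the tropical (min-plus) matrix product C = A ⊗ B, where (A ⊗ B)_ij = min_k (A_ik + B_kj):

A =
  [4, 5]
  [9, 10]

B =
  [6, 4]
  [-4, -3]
A ⊗ B =
  [1, 2]
  [6, 7]

Apply the min-plus product entry-by-entry:
  C[0][0] = min over k of (A[0][0] + B[0][0] = 4 + 6 = 10, A[0][1] + B[1][0] = 5 + -4 = 1) = 1 (attained at k = 1)
  C[0][1] = min over k of (A[0][0] + B[0][1] = 4 + 4 = 8, A[0][1] + B[1][1] = 5 + -3 = 2) = 2 (attained at k = 1)
  C[1][0] = min over k of (A[1][0] + B[0][0] = 9 + 6 = 15, A[1][1] + B[1][0] = 10 + -4 = 6) = 6 (attained at k = 1)
  C[1][1] = min over k of (A[1][0] + B[0][1] = 9 + 4 = 13, A[1][1] + B[1][1] = 10 + -3 = 7) = 7 (attained at k = 1)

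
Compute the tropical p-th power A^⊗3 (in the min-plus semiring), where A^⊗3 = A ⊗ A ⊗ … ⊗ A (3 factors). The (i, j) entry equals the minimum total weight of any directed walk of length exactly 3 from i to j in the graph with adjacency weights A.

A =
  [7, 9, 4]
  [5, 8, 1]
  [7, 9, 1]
A^⊗3 =
  [12, 14, 6]
  [9, 11, 3]
  [9, 11, 3]

Each entry (A^⊗3)_ij equals the minimum over all length-3 walks i = v_0 → v_1 → … → v_3 = j of Σ_t A[v_t][v_{t+1}]. For example, for (i, j) = (0, 2) we minimise over 9 possible intermediate vertex sequences; the minimum is 6, attained along the walk 0 → 2 → 2 → 2.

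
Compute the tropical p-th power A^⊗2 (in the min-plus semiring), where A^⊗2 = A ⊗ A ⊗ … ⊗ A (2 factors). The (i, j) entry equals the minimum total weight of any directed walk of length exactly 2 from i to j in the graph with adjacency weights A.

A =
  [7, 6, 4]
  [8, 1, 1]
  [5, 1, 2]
A^⊗2 =
  [9, 5, 6]
  [6, 2, 2]
  [7, 2, 2]

Each entry (A^⊗2)_ij equals the minimum over all length-2 walks i = v_0 → v_1 → … → v_2 = j of Σ_t A[v_t][v_{t+1}]. For example, for (i, j) = (0, 2) we minimise over 3 possible intermediate vertex sequences; the minimum is 6, attained along the walk 0 → 2 → 2.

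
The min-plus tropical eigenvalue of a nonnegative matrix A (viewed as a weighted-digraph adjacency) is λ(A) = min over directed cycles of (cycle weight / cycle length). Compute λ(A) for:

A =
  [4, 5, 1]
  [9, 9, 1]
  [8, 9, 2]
λ(A) = 2

Enumerate directed cycles and compute their means (weight / length). Sample:
  cycle 0 → 0: weight = 4, length = 1, mean = 4/1 ≈ 4.000
  cycle 1 → 1: weight = 9, length = 1, mean = 9/1 ≈ 9.000
  cycle 2 → 2: weight = 2, length = 1, mean = 2/1 ≈ 2.000
  cycle 0 → 1 → 0: weight = 14, length = 2, mean = 14/2 ≈ 7.000
  cycle 0 → 2 → 0: weight = 9, length = 2, mean = 9/2 ≈ 4.500
  cycle 1 → 0 → 1: weight = 14, length = 2, mean = 14/2 ≈ 7.000
Minimum mean = 2.000, attained e.g. along the cycle 2 → 2 with weight 2 and length 1. So λ(A) = 2/1 = 2.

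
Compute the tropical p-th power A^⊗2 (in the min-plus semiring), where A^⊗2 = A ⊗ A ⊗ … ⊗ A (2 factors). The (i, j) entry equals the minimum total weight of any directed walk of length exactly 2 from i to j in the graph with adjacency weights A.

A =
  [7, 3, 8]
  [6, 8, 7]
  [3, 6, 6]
A^⊗2 =
  [9, 10, 10]
  [10, 9, 13]
  [9, 6, 11]

Each entry (A^⊗2)_ij equals the minimum over all length-2 walks i = v_0 → v_1 → … → v_2 = j of Σ_t A[v_t][v_{t+1}]. For example, for (i, j) = (0, 2) we minimise over 3 possible intermediate vertex sequences; the minimum is 10, attained along the walk 0 → 1 → 2.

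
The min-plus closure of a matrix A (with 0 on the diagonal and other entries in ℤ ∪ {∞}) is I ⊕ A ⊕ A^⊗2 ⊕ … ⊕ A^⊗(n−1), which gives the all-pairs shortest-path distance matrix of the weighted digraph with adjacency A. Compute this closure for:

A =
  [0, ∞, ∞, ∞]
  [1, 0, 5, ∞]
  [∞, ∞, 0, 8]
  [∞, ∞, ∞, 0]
Closure =
  [0, ∞, ∞, ∞]
  [1, 0, 5, 13]
  [∞, ∞, 0, 8]
  [∞, ∞, ∞, 0]

This is the Floyd-Warshall all-pairs shortest-path computation. For each intermediate vertex k = 0, 1, …, 3, update dist[i][j] ← min(dist[i][j], dist[i][k] + dist[k][j]). The final matrix gives, for each (i, j), the minimum total weight of any directed path from i to j (possibly empty when i = j).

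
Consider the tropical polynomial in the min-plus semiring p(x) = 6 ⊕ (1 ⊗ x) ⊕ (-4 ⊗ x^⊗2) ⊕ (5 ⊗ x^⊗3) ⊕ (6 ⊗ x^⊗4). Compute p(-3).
p(-3) = -10

A tropical monomial a ⊗ x^⊗i evaluates to a + i · x. Evaluating each term at x = -3:
  Term 0 contributes 6 + 0 · -3 = 6
  Term 1 contributes 1 + 1 · -3 = -2
  Term 2 contributes -4 + 2 · -3 = -10
  Term 3 contributes 5 + 3 · -3 = -4
  Term 4 contributes 6 + 4 · -3 = -6
p(-3) = ⊕ of these = min[6, -2, -10, -4, -6] = -10.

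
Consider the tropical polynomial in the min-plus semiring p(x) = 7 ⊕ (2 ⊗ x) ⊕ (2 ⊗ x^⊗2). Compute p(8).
p(8) = 7

A tropical monomial a ⊗ x^⊗i evaluates to a + i · x. Evaluating each term at x = 8:
  Term 0 contributes 7 + 0 · 8 = 7
  Term 1 contributes 2 + 1 · 8 = 10
  Term 2 contributes 2 + 2 · 8 = 18
p(8) = ⊕ of these = min[7, 10, 18] = 7.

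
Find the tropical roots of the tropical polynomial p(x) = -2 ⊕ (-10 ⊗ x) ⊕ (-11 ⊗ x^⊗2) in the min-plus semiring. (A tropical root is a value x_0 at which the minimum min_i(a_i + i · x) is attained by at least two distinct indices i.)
Roots: {1, 8}

Each tropical root is a break point of the lower envelope of the lines y = a_i + i · x (there are 3 lines, with slopes 0, 1, ..., 2). Only the lines that attain the minimum somewhere contribute to roots; other lines are dominated. Here the surviving (envelope) indices are i = 2, i = 1, i = 0.
Intersections between consecutive envelope lines give the roots: for adjacent envelope indices i < j the intersection is x = (a_i − a_j) / (j − i). Reading off the sorted break points: {1, 8}.
Verification: at each break x_0, at least two indices attain the minimum of min_i(a_i + i · x_0).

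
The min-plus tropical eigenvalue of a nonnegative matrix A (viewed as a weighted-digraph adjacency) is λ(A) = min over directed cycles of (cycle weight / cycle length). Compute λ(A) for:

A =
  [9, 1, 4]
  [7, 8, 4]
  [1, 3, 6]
λ(A) = 2

Enumerate directed cycles and compute their means (weight / length). Sample:
  cycle 0 → 0: weight = 9, length = 1, mean = 9/1 ≈ 9.000
  cycle 1 → 1: weight = 8, length = 1, mean = 8/1 ≈ 8.000
  cycle 2 → 2: weight = 6, length = 1, mean = 6/1 ≈ 6.000
  cycle 0 → 1 → 0: weight = 8, length = 2, mean = 8/2 ≈ 4.000
  cycle 0 → 2 → 0: weight = 5, length = 2, mean = 5/2 ≈ 2.500
  cycle 1 → 0 → 1: weight = 8, length = 2, mean = 8/2 ≈ 4.000
Minimum mean = 2.000, attained e.g. along the cycle 0 → 1 → 2 → 0 with weight 6 and length 3. So λ(A) = 6/3 = 2.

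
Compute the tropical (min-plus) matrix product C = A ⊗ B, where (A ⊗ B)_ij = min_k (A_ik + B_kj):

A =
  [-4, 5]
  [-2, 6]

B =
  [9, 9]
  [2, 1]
A ⊗ B =
  [5, 5]
  [7, 7]

Apply the min-plus product entry-by-entry:
  C[0][0] = min over k of (A[0][0] + B[0][0] = -4 + 9 = 5, A[0][1] + B[1][0] = 5 + 2 = 7) = 5 (attained at k = 0)
  C[0][1] = min over k of (A[0][0] + B[0][1] = -4 + 9 = 5, A[0][1] + B[1][1] = 5 + 1 = 6) = 5 (attained at k = 0)
  C[1][0] = min over k of (A[1][0] + B[0][0] = -2 + 9 = 7, A[1][1] + B[1][0] = 6 + 2 = 8) = 7 (attained at k = 0)
  C[1][1] = min over k of (A[1][0] + B[0][1] = -2 + 9 = 7, A[1][1] + B[1][1] = 6 + 1 = 7) = 7 (attained at k = 0)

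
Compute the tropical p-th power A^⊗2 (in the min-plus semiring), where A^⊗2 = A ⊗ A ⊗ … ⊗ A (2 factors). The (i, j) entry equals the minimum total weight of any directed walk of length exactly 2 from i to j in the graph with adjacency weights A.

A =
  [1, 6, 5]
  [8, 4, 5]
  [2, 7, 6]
A^⊗2 =
  [2, 7, 6]
  [7, 8, 9]
  [3, 8, 7]

Each entry (A^⊗2)_ij equals the minimum over all length-2 walks i = v_0 → v_1 → … → v_2 = j of Σ_t A[v_t][v_{t+1}]. For example, for (i, j) = (0, 2) we minimise over 3 possible intermediate vertex sequences; the minimum is 6, attained along the walk 0 → 0 → 2.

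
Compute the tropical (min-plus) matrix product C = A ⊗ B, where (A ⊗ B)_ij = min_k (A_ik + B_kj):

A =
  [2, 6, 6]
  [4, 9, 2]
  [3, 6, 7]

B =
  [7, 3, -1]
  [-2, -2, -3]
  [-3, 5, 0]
A ⊗ B =
  [3, 4, 1]
  [-1, 7, 2]
  [4, 4, 2]

Apply the min-plus product entry-by-entry:
  C[0][0] = min over k of (A[0][0] + B[0][0] = 2 + 7 = 9, A[0][1] + B[1][0] = 6 + -2 = 4, A[0][2] + B[2][0] = 6 + -3 = 3) = 3 (attained at k = 2)
  C[0][1] = min over k of (A[0][0] + B[0][1] = 2 + 3 = 5, A[0][1] + B[1][1] = 6 + -2 = 4, A[0][2] + B[2][1] = 6 + 5 = 11) = 4 (attained at k = 1)
  C[0][2] = min over k of (A[0][0] + B[0][2] = 2 + -1 = 1, A[0][1] + B[1][2] = 6 + -3 = 3, A[0][2] + B[2][2] = 6 + 0 = 6) = 1 (attained at k = 0)
  C[1][0] = min over k of (A[1][0] + B[0][0] = 4 + 7 = 11, A[1][1] + B[1][0] = 9 + -2 = 7, A[1][2] + B[2][0] = 2 + -3 = -1) = -1 (attained at k = 2)
  C[1][1] = min over k of (A[1][0] + B[0][1] = 4 + 3 = 7, A[1][1] + B[1][1] = 9 + -2 = 7, A[1][2] + B[2][1] = 2 + 5 = 7) = 7 (attained at k = 0)
  C[1][2] = min over k of (A[1][0] + B[0][2] = 4 + -1 = 3, A[1][1] + B[1][2] = 9 + -3 = 6, A[1][2] + B[2][2] = 2 + 0 = 2) = 2 (attained at k = 2)
  C[2][0] = min over k of (A[2][0] + B[0][0] = 3 + 7 = 10, A[2][1] + B[1][0] = 6 + -2 = 4, A[2][2] + B[2][0] = 7 + -3 = 4) = 4 (attained at k = 1)
  C[2][1] = min over k of (A[2][0] + B[0][1] = 3 + 3 = 6, A[2][1] + B[1][1] = 6 + -2 = 4, A[2][2] + B[2][1] = 7 + 5 = 12) = 4 (attained at k = 1)
  C[2][2] = min over k of (A[2][0] + B[0][2] = 3 + -1 = 2, A[2][1] + B[1][2] = 6 + -3 = 3, A[2][2] + B[2][2] = 7 + 0 = 7) = 2 (attained at k = 0)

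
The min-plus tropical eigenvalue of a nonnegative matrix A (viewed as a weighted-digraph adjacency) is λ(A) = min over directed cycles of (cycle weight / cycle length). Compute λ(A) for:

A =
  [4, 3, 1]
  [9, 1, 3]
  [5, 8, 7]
λ(A) = 1

Enumerate directed cycles and compute their means (weight / length). Sample:
  cycle 0 → 0: weight = 4, length = 1, mean = 4/1 ≈ 4.000
  cycle 1 → 1: weight = 1, length = 1, mean = 1/1 ≈ 1.000
  cycle 2 → 2: weight = 7, length = 1, mean = 7/1 ≈ 7.000
  cycle 0 → 1 → 0: weight = 12, length = 2, mean = 12/2 ≈ 6.000
  cycle 0 → 2 → 0: weight = 6, length = 2, mean = 6/2 ≈ 3.000
  cycle 1 → 0 → 1: weight = 12, length = 2, mean = 12/2 ≈ 6.000
Minimum mean = 1.000, attained e.g. along the cycle 1 → 1 with weight 1 and length 1. So λ(A) = 1/1 = 1.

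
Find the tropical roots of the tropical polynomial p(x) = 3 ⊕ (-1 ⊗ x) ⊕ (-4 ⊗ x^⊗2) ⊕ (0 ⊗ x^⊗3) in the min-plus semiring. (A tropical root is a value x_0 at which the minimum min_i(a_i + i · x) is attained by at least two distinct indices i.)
Roots: {-4, 3, 4}

Each tropical root is a break point of the lower envelope of the lines y = a_i + i · x (there are 4 lines, with slopes 0, 1, ..., 3). Only the lines that attain the minimum somewhere contribute to roots; other lines are dominated. Here the surviving (envelope) indices are i = 3, i = 2, i = 1, i = 0.
Intersections between consecutive envelope lines give the roots: for adjacent envelope indices i < j the intersection is x = (a_i − a_j) / (j − i). Reading off the sorted break points: {-4, 3, 4}.
Verification: at each break x_0, at least two indices attain the minimum of min_i(a_i + i · x_0).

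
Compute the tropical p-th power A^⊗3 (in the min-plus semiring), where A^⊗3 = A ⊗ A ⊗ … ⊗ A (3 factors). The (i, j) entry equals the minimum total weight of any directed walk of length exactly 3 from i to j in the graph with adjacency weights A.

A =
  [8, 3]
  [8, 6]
A^⊗3 =
  [17, 14]
  [19, 17]

Each entry (A^⊗3)_ij equals the minimum over all length-3 walks i = v_0 → v_1 → … → v_3 = j of Σ_t A[v_t][v_{t+1}]. For example, for (i, j) = (0, 1) we minimise over 4 possible intermediate vertex sequences; the minimum is 14, attained along the walk 0 → 1 → 0 → 1.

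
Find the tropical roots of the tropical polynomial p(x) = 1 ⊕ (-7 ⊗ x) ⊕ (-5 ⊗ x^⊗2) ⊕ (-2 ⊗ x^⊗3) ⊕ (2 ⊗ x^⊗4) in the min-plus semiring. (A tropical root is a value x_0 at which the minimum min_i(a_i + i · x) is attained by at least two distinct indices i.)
Roots: {-4, -3, -2, 8}

Each tropical root is a break point of the lower envelope of the lines y = a_i + i · x (there are 5 lines, with slopes 0, 1, ..., 4). Only the lines that attain the minimum somewhere contribute to roots; other lines are dominated. Here the surviving (envelope) indices are i = 4, i = 3, i = 2, i = 1, i = 0.
Intersections between consecutive envelope lines give the roots: for adjacent envelope indices i < j the intersection is x = (a_i − a_j) / (j − i). Reading off the sorted break points: {-4, -3, -2, 8}.
Verification: at each break x_0, at least two indices attain the minimum of min_i(a_i + i · x_0).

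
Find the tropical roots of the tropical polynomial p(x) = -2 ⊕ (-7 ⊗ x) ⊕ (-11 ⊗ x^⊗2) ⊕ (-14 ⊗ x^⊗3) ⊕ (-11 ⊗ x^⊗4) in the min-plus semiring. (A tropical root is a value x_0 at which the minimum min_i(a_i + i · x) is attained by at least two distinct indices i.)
Roots: {-3, 3, 4, 5}

Each tropical root is a break point of the lower envelope of the lines y = a_i + i · x (there are 5 lines, with slopes 0, 1, ..., 4). Only the lines that attain the minimum somewhere contribute to roots; other lines are dominated. Here the surviving (envelope) indices are i = 4, i = 3, i = 2, i = 1, i = 0.
Intersections between consecutive envelope lines give the roots: for adjacent envelope indices i < j the intersection is x = (a_i − a_j) / (j − i). Reading off the sorted break points: {-3, 3, 4, 5}.
Verification: at each break x_0, at least two indices attain the minimum of min_i(a_i + i · x_0).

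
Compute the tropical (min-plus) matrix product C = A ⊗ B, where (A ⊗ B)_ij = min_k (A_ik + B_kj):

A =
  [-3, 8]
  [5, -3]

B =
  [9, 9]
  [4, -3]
A ⊗ B =
  [6, 5]
  [1, -6]

Apply the min-plus product entry-by-entry:
  C[0][0] = min over k of (A[0][0] + B[0][0] = -3 + 9 = 6, A[0][1] + B[1][0] = 8 + 4 = 12) = 6 (attained at k = 0)
  C[0][1] = min over k of (A[0][0] + B[0][1] = -3 + 9 = 6, A[0][1] + B[1][1] = 8 + -3 = 5) = 5 (attained at k = 1)
  C[1][0] = min over k of (A[1][0] + B[0][0] = 5 + 9 = 14, A[1][1] + B[1][0] = -3 + 4 = 1) = 1 (attained at k = 1)
  C[1][1] = min over k of (A[1][0] + B[0][1] = 5 + 9 = 14, A[1][1] + B[1][1] = -3 + -3 = -6) = -6 (attained at k = 1)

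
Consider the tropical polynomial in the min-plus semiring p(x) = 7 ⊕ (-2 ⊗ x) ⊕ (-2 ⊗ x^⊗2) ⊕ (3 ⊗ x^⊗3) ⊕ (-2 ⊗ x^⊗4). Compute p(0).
p(0) = -2

A tropical monomial a ⊗ x^⊗i evaluates to a + i · x. Evaluating each term at x = 0:
  Term 0 contributes 7 + 0 · 0 = 7
  Term 1 contributes -2 + 1 · 0 = -2
  Term 2 contributes -2 + 2 · 0 = -2
  Term 3 contributes 3 + 3 · 0 = 3
  Term 4 contributes -2 + 4 · 0 = -2
p(0) = ⊕ of these = min[7, -2, -2, 3, -2] = -2.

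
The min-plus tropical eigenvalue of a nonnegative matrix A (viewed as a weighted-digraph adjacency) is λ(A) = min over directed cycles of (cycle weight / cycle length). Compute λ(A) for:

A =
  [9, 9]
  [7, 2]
λ(A) = 2

Enumerate directed cycles and compute their means (weight / length). Sample:
  cycle 0 → 0: weight = 9, length = 1, mean = 9/1 ≈ 9.000
  cycle 1 → 1: weight = 2, length = 1, mean = 2/1 ≈ 2.000
  cycle 0 → 1 → 0: weight = 16, length = 2, mean = 16/2 ≈ 8.000
  cycle 1 → 0 → 1: weight = 16, length = 2, mean = 16/2 ≈ 8.000
Minimum mean = 2.000, attained e.g. along the cycle 1 → 1 with weight 2 and length 1. So λ(A) = 2/1 = 2.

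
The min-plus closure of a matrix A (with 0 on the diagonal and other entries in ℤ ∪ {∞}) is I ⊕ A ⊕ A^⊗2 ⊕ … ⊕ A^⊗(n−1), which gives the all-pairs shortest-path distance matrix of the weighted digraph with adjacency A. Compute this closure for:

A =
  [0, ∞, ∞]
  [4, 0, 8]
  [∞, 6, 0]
Closure =
  [0, ∞, ∞]
  [4, 0, 8]
  [10, 6, 0]

This is the Floyd-Warshall all-pairs shortest-path computation. For each intermediate vertex k = 0, 1, …, 2, update dist[i][j] ← min(dist[i][j], dist[i][k] + dist[k][j]). The final matrix gives, for each (i, j), the minimum total weight of any directed path from i to j (possibly empty when i = j).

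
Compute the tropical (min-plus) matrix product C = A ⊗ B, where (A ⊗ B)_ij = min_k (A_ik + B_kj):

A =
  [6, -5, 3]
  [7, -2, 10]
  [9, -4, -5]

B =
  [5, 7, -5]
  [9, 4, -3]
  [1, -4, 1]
A ⊗ B =
  [4, -1, -8]
  [7, 2, -5]
  [-4, -9, -7]

Apply the min-plus product entry-by-entry:
  C[0][0] = min over k of (A[0][0] + B[0][0] = 6 + 5 = 11, A[0][1] + B[1][0] = -5 + 9 = 4, A[0][2] + B[2][0] = 3 + 1 = 4) = 4 (attained at k = 1)
  C[0][1] = min over k of (A[0][0] + B[0][1] = 6 + 7 = 13, A[0][1] + B[1][1] = -5 + 4 = -1, A[0][2] + B[2][1] = 3 + -4 = -1) = -1 (attained at k = 1)
  C[0][2] = min over k of (A[0][0] + B[0][2] = 6 + -5 = 1, A[0][1] + B[1][2] = -5 + -3 = -8, A[0][2] + B[2][2] = 3 + 1 = 4) = -8 (attained at k = 1)
  C[1][0] = min over k of (A[1][0] + B[0][0] = 7 + 5 = 12, A[1][1] + B[1][0] = -2 + 9 = 7, A[1][2] + B[2][0] = 10 + 1 = 11) = 7 (attained at k = 1)
  C[1][1] = min over k of (A[1][0] + B[0][1] = 7 + 7 = 14, A[1][1] + B[1][1] = -2 + 4 = 2, A[1][2] + B[2][1] = 10 + -4 = 6) = 2 (attained at k = 1)
  C[1][2] = min over k of (A[1][0] + B[0][2] = 7 + -5 = 2, A[1][1] + B[1][2] = -2 + -3 = -5, A[1][2] + B[2][2] = 10 + 1 = 11) = -5 (attained at k = 1)
  C[2][0] = min over k of (A[2][0] + B[0][0] = 9 + 5 = 14, A[2][1] + B[1][0] = -4 + 9 = 5, A[2][2] + B[2][0] = -5 + 1 = -4) = -4 (attained at k = 2)
  C[2][1] = min over k of (A[2][0] + B[0][1] = 9 + 7 = 16, A[2][1] + B[1][1] = -4 + 4 = 0, A[2][2] + B[2][1] = -5 + -4 = -9) = -9 (attained at k = 2)
  C[2][2] = min over k of (A[2][0] + B[0][2] = 9 + -5 = 4, A[2][1] + B[1][2] = -4 + -3 = -7, A[2][2] + B[2][2] = -5 + 1 = -4) = -7 (attained at k = 1)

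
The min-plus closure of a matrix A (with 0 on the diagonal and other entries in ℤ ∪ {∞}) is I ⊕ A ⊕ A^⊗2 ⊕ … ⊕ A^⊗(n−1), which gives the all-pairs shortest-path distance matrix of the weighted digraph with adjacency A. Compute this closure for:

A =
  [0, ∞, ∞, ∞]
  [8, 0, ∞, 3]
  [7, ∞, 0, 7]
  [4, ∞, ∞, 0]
Closure =
  [0, ∞, ∞, ∞]
  [7, 0, ∞, 3]
  [7, ∞, 0, 7]
  [4, ∞, ∞, 0]

This is the Floyd-Warshall all-pairs shortest-path computation. For each intermediate vertex k = 0, 1, …, 3, update dist[i][j] ← min(dist[i][j], dist[i][k] + dist[k][j]). The final matrix gives, for each (i, j), the minimum total weight of any directed path from i to j (possibly empty when i = j).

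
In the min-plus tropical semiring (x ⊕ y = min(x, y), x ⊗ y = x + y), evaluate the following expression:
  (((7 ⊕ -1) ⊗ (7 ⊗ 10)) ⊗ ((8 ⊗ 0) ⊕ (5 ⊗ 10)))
(((7 ⊕ -1) ⊗ (7 ⊗ 10)) ⊗ ((8 ⊗ 0) ⊕ (5 ⊗ 10))) = 24

Expand innermost to outermost. Recall ⊕ takes the minimum of its arguments and ⊗ takes their sum. Working out the expression (((7 ⊕ -1) ⊗ (7 ⊗ 10)) ⊗ ((8 ⊗ 0) ⊕ (5 ⊗ 10))) gives 24.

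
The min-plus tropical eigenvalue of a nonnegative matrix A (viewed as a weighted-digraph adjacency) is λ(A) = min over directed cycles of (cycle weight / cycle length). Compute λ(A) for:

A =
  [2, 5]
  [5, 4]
λ(A) = 2

Enumerate directed cycles and compute their means (weight / length). Sample:
  cycle 0 → 0: weight = 2, length = 1, mean = 2/1 ≈ 2.000
  cycle 1 → 1: weight = 4, length = 1, mean = 4/1 ≈ 4.000
  cycle 0 → 1 → 0: weight = 10, length = 2, mean = 10/2 ≈ 5.000
  cycle 1 → 0 → 1: weight = 10, length = 2, mean = 10/2 ≈ 5.000
Minimum mean = 2.000, attained e.g. along the cycle 0 → 0 with weight 2 and length 1. So λ(A) = 2/1 = 2.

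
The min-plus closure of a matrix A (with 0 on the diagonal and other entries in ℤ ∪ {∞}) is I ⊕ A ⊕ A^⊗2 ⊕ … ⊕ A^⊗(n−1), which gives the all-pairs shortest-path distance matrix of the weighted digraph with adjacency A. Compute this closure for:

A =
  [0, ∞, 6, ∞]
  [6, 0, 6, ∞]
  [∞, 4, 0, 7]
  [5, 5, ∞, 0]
Closure =
  [0, 10, 6, 13]
  [6, 0, 6, 13]
  [10, 4, 0, 7]
  [5, 5, 11, 0]

This is the Floyd-Warshall all-pairs shortest-path computation. For each intermediate vertex k = 0, 1, …, 3, update dist[i][j] ← min(dist[i][j], dist[i][k] + dist[k][j]). The final matrix gives, for each (i, j), the minimum total weight of any directed path from i to j (possibly empty when i = j).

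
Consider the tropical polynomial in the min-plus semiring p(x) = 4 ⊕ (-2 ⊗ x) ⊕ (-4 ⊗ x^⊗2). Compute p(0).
p(0) = -4

A tropical monomial a ⊗ x^⊗i evaluates to a + i · x. Evaluating each term at x = 0:
  Term 0 contributes 4 + 0 · 0 = 4
  Term 1 contributes -2 + 1 · 0 = -2
  Term 2 contributes -4 + 2 · 0 = -4
p(0) = ⊕ of these = min[4, -2, -4] = -4.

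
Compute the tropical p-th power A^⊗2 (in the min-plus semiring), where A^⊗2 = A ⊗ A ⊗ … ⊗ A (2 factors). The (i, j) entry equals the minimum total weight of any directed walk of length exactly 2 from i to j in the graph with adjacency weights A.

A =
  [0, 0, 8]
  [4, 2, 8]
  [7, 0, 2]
A^⊗2 =
  [0, 0, 8]
  [4, 4, 10]
  [4, 2, 4]

Each entry (A^⊗2)_ij equals the minimum over all length-2 walks i = v_0 → v_1 → … → v_2 = j of Σ_t A[v_t][v_{t+1}]. For example, for (i, j) = (0, 2) we minimise over 3 possible intermediate vertex sequences; the minimum is 8, attained along the walk 0 → 0 → 2.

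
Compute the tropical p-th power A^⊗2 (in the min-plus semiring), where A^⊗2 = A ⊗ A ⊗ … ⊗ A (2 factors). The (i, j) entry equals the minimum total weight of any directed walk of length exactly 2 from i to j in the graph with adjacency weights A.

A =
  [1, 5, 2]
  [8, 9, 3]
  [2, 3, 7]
A^⊗2 =
  [2, 5, 3]
  [5, 6, 10]
  [3, 7, 4]

Each entry (A^⊗2)_ij equals the minimum over all length-2 walks i = v_0 → v_1 → … → v_2 = j of Σ_t A[v_t][v_{t+1}]. For example, for (i, j) = (0, 2) we minimise over 3 possible intermediate vertex sequences; the minimum is 3, attained along the walk 0 → 0 → 2.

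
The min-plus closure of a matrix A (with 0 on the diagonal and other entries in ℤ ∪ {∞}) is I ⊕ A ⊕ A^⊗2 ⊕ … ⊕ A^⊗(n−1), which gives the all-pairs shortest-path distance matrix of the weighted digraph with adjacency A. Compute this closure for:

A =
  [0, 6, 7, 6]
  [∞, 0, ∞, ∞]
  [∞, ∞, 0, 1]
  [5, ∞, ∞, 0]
Closure =
  [0, 6, 7, 6]
  [∞, 0, ∞, ∞]
  [6, 12, 0, 1]
  [5, 11, 12, 0]

This is the Floyd-Warshall all-pairs shortest-path computation. For each intermediate vertex k = 0, 1, …, 3, update dist[i][j] ← min(dist[i][j], dist[i][k] + dist[k][j]). The final matrix gives, for each (i, j), the minimum total weight of any directed path from i to j (possibly empty when i = j).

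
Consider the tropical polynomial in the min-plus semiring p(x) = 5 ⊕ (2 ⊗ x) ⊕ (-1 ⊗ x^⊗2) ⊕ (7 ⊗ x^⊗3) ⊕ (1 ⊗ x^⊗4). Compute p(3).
p(3) = 5

A tropical monomial a ⊗ x^⊗i evaluates to a + i · x. Evaluating each term at x = 3:
  Term 0 contributes 5 + 0 · 3 = 5
  Term 1 contributes 2 + 1 · 3 = 5
  Term 2 contributes -1 + 2 · 3 = 5
  Term 3 contributes 7 + 3 · 3 = 16
  Term 4 contributes 1 + 4 · 3 = 13
p(3) = ⊕ of these = min[5, 5, 5, 16, 13] = 5.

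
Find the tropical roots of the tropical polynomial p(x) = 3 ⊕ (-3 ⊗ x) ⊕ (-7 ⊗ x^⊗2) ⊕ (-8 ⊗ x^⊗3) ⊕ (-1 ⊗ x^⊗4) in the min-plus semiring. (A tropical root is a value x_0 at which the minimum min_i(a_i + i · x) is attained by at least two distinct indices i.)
Roots: {-7, 1, 4, 6}

Each tropical root is a break point of the lower envelope of the lines y = a_i + i · x (there are 5 lines, with slopes 0, 1, ..., 4). Only the lines that attain the minimum somewhere contribute to roots; other lines are dominated. Here the surviving (envelope) indices are i = 4, i = 3, i = 2, i = 1, i = 0.
Intersections between consecutive envelope lines give the roots: for adjacent envelope indices i < j the intersection is x = (a_i − a_j) / (j − i). Reading off the sorted break points: {-7, 1, 4, 6}.
Verification: at each break x_0, at least two indices attain the minimum of min_i(a_i + i · x_0).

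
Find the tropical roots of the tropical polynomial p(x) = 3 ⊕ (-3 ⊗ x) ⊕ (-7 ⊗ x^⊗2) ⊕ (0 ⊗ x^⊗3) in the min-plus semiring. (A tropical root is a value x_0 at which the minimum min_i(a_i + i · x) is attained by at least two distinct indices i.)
Roots: {-7, 4, 6}

Each tropical root is a break point of the lower envelope of the lines y = a_i + i · x (there are 4 lines, with slopes 0, 1, ..., 3). Only the lines that attain the minimum somewhere contribute to roots; other lines are dominated. Here the surviving (envelope) indices are i = 3, i = 2, i = 1, i = 0.
Intersections between consecutive envelope lines give the roots: for adjacent envelope indices i < j the intersection is x = (a_i − a_j) / (j − i). Reading off the sorted break points: {-7, 4, 6}.
Verification: at each break x_0, at least two indices attain the minimum of min_i(a_i + i · x_0).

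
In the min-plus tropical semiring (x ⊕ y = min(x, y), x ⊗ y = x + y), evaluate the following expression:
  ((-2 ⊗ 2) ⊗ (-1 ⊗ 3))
((-2 ⊗ 2) ⊗ (-1 ⊗ 3)) = 2

Expand innermost to outermost. Recall ⊕ takes the minimum of its arguments and ⊗ takes their sum. Working out the expression ((-2 ⊗ 2) ⊗ (-1 ⊗ 3)) gives 2.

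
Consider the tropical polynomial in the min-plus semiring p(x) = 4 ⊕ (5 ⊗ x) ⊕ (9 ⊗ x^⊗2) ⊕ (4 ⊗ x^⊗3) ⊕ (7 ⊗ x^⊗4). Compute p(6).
p(6) = 4

A tropical monomial a ⊗ x^⊗i evaluates to a + i · x. Evaluating each term at x = 6:
  Term 0 contributes 4 + 0 · 6 = 4
  Term 1 contributes 5 + 1 · 6 = 11
  Term 2 contributes 9 + 2 · 6 = 21
  Term 3 contributes 4 + 3 · 6 = 22
  Term 4 contributes 7 + 4 · 6 = 31
p(6) = ⊕ of these = min[4, 11, 21, 22, 31] = 4.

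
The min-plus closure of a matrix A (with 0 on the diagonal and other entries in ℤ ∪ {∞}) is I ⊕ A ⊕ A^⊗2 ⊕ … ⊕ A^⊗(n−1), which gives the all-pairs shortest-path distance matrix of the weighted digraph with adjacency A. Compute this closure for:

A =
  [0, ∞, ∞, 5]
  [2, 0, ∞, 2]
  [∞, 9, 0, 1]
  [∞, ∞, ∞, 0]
Closure =
  [0, ∞, ∞, 5]
  [2, 0, ∞, 2]
  [11, 9, 0, 1]
  [∞, ∞, ∞, 0]

This is the Floyd-Warshall all-pairs shortest-path computation. For each intermediate vertex k = 0, 1, …, 3, update dist[i][j] ← min(dist[i][j], dist[i][k] + dist[k][j]). The final matrix gives, for each (i, j), the minimum total weight of any directed path from i to j (possibly empty when i = j).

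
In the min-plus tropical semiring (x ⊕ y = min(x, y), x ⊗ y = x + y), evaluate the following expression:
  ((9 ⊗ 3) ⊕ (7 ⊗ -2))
((9 ⊗ 3) ⊕ (7 ⊗ -2)) = 5

Expand innermost to outermost. Recall ⊕ takes the minimum of its arguments and ⊗ takes their sum. Working out the expression ((9 ⊗ 3) ⊕ (7 ⊗ -2)) gives 5.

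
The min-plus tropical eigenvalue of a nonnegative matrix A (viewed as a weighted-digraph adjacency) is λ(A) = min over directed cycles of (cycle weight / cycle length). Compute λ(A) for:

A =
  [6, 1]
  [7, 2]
λ(A) = 2

Enumerate directed cycles and compute their means (weight / length). Sample:
  cycle 0 → 0: weight = 6, length = 1, mean = 6/1 ≈ 6.000
  cycle 1 → 1: weight = 2, length = 1, mean = 2/1 ≈ 2.000
  cycle 0 → 1 → 0: weight = 8, length = 2, mean = 8/2 ≈ 4.000
  cycle 1 → 0 → 1: weight = 8, length = 2, mean = 8/2 ≈ 4.000
Minimum mean = 2.000, attained e.g. along the cycle 1 → 1 with weight 2 and length 1. So λ(A) = 2/1 = 2.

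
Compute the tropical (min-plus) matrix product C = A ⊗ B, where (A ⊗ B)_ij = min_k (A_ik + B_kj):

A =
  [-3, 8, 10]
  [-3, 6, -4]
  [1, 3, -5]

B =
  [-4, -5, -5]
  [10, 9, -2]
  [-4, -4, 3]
A ⊗ B =
  [-7, -8, -8]
  [-8, -8, -8]
  [-9, -9, -4]

Apply the min-plus product entry-by-entry:
  C[0][0] = min over k of (A[0][0] + B[0][0] = -3 + -4 = -7, A[0][1] + B[1][0] = 8 + 10 = 18, A[0][2] + B[2][0] = 10 + -4 = 6) = -7 (attained at k = 0)
  C[0][1] = min over k of (A[0][0] + B[0][1] = -3 + -5 = -8, A[0][1] + B[1][1] = 8 + 9 = 17, A[0][2] + B[2][1] = 10 + -4 = 6) = -8 (attained at k = 0)
  C[0][2] = min over k of (A[0][0] + B[0][2] = -3 + -5 = -8, A[0][1] + B[1][2] = 8 + -2 = 6, A[0][2] + B[2][2] = 10 + 3 = 13) = -8 (attained at k = 0)
  C[1][0] = min over k of (A[1][0] + B[0][0] = -3 + -4 = -7, A[1][1] + B[1][0] = 6 + 10 = 16, A[1][2] + B[2][0] = -4 + -4 = -8) = -8 (attained at k = 2)
  C[1][1] = min over k of (A[1][0] + B[0][1] = -3 + -5 = -8, A[1][1] + B[1][1] = 6 + 9 = 15, A[1][2] + B[2][1] = -4 + -4 = -8) = -8 (attained at k = 0)
  C[1][2] = min over k of (A[1][0] + B[0][2] = -3 + -5 = -8, A[1][1] + B[1][2] = 6 + -2 = 4, A[1][2] + B[2][2] = -4 + 3 = -1) = -8 (attained at k = 0)
  C[2][0] = min over k of (A[2][0] + B[0][0] = 1 + -4 = -3, A[2][1] + B[1][0] = 3 + 10 = 13, A[2][2] + B[2][0] = -5 + -4 = -9) = -9 (attained at k = 2)
  C[2][1] = min over k of (A[2][0] + B[0][1] = 1 + -5 = -4, A[2][1] + B[1][1] = 3 + 9 = 12, A[2][2] + B[2][1] = -5 + -4 = -9) = -9 (attained at k = 2)
  C[2][2] = min over k of (A[2][0] + B[0][2] = 1 + -5 = -4, A[2][1] + B[1][2] = 3 + -2 = 1, A[2][2] + B[2][2] = -5 + 3 = -2) = -4 (attained at k = 0)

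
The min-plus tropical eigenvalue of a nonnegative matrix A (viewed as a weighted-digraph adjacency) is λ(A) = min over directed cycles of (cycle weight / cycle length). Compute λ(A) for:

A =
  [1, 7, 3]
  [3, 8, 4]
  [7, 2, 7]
λ(A) = 1

Enumerate directed cycles and compute their means (weight / length). Sample:
  cycle 0 → 0: weight = 1, length = 1, mean = 1/1 ≈ 1.000
  cycle 1 → 1: weight = 8, length = 1, mean = 8/1 ≈ 8.000
  cycle 2 → 2: weight = 7, length = 1, mean = 7/1 ≈ 7.000
  cycle 0 → 1 → 0: weight = 10, length = 2, mean = 10/2 ≈ 5.000
  cycle 0 → 2 → 0: weight = 10, length = 2, mean = 10/2 ≈ 5.000
  cycle 1 → 0 → 1: weight = 10, length = 2, mean = 10/2 ≈ 5.000
Minimum mean = 1.000, attained e.g. along the cycle 0 → 0 with weight 1 and length 1. So λ(A) = 1/1 = 1.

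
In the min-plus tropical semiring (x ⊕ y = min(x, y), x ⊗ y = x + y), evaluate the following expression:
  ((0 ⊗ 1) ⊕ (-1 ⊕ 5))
((0 ⊗ 1) ⊕ (-1 ⊕ 5)) = -1

Expand innermost to outermost. Recall ⊕ takes the minimum of its arguments and ⊗ takes their sum. Working out the expression ((0 ⊗ 1) ⊕ (-1 ⊕ 5)) gives -1.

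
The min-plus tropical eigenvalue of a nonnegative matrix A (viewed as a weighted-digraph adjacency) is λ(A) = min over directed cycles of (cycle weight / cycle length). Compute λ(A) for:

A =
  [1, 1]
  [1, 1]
λ(A) = 1

Enumerate directed cycles and compute their means (weight / length). Sample:
  cycle 0 → 0: weight = 1, length = 1, mean = 1/1 ≈ 1.000
  cycle 1 → 1: weight = 1, length = 1, mean = 1/1 ≈ 1.000
  cycle 0 → 1 → 0: weight = 2, length = 2, mean = 2/2 ≈ 1.000
  cycle 1 → 0 → 1: weight = 2, length = 2, mean = 2/2 ≈ 1.000
Minimum mean = 1.000, attained e.g. along the cycle 0 → 0 with weight 1 and length 1. So λ(A) = 1/1 = 1.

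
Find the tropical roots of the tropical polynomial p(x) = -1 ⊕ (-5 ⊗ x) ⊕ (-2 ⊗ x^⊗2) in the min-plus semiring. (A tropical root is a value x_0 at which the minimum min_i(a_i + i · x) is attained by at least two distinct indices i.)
Roots: {-3, 4}

Each tropical root is a break point of the lower envelope of the lines y = a_i + i · x (there are 3 lines, with slopes 0, 1, ..., 2). Only the lines that attain the minimum somewhere contribute to roots; other lines are dominated. Here the surviving (envelope) indices are i = 2, i = 1, i = 0.
Intersections between consecutive envelope lines give the roots: for adjacent envelope indices i < j the intersection is x = (a_i − a_j) / (j − i). Reading off the sorted break points: {-3, 4}.
Verification: at each break x_0, at least two indices attain the minimum of min_i(a_i + i · x_0).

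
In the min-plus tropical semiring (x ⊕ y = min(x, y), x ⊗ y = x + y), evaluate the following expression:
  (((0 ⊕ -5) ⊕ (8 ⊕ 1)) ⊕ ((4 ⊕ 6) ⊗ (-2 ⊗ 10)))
(((0 ⊕ -5) ⊕ (8 ⊕ 1)) ⊕ ((4 ⊕ 6) ⊗ (-2 ⊗ 10))) = -5

Expand innermost to outermost. Recall ⊕ takes the minimum of its arguments and ⊗ takes their sum. Working out the expression (((0 ⊕ -5) ⊕ (8 ⊕ 1)) ⊕ ((4 ⊕ 6) ⊗ (-2 ⊗ 10))) gives -5.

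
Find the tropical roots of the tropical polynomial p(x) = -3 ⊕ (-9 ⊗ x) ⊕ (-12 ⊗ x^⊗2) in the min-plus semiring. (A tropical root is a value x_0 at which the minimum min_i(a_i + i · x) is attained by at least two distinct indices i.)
Roots: {3, 6}

Each tropical root is a break point of the lower envelope of the lines y = a_i + i · x (there are 3 lines, with slopes 0, 1, ..., 2). Only the lines that attain the minimum somewhere contribute to roots; other lines are dominated. Here the surviving (envelope) indices are i = 2, i = 1, i = 0.
Intersections between consecutive envelope lines give the roots: for adjacent envelope indices i < j the intersection is x = (a_i − a_j) / (j − i). Reading off the sorted break points: {3, 6}.
Verification: at each break x_0, at least two indices attain the minimum of min_i(a_i + i · x_0).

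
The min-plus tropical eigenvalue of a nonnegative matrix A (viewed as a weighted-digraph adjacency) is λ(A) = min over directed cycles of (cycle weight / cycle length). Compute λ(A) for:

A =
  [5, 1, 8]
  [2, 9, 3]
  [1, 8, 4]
λ(A) = 3/2

Enumerate directed cycles and compute their means (weight / length). Sample:
  cycle 0 → 0: weight = 5, length = 1, mean = 5/1 ≈ 5.000
  cycle 1 → 1: weight = 9, length = 1, mean = 9/1 ≈ 9.000
  cycle 2 → 2: weight = 4, length = 1, mean = 4/1 ≈ 4.000
  cycle 0 → 1 → 0: weight = 3, length = 2, mean = 3/2 ≈ 1.500
  cycle 0 → 2 → 0: weight = 9, length = 2, mean = 9/2 ≈ 4.500
  cycle 1 → 0 → 1: weight = 3, length = 2, mean = 3/2 ≈ 1.500
Minimum mean = 1.500, attained e.g. along the cycle 0 → 1 → 0 with weight 3 and length 2. So λ(A) = 3/2 = 3/2.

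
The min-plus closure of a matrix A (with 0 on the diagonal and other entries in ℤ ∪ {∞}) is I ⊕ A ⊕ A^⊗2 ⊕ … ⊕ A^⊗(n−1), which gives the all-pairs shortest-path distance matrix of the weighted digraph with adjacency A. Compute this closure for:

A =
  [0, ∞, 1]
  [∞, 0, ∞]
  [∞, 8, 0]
Closure =
  [0, 9, 1]
  [∞, 0, ∞]
  [∞, 8, 0]

This is the Floyd-Warshall all-pairs shortest-path computation. For each intermediate vertex k = 0, 1, …, 2, update dist[i][j] ← min(dist[i][j], dist[i][k] + dist[k][j]). The final matrix gives, for each (i, j), the minimum total weight of any directed path from i to j (possibly empty when i = j).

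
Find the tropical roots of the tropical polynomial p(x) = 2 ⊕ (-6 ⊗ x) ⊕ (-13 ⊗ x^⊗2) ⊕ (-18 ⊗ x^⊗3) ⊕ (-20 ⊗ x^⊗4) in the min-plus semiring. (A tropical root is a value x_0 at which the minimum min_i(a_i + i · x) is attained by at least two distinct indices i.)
Roots: {2, 5, 7, 8}

Each tropical root is a break point of the lower envelope of the lines y = a_i + i · x (there are 5 lines, with slopes 0, 1, ..., 4). Only the lines that attain the minimum somewhere contribute to roots; other lines are dominated. Here the surviving (envelope) indices are i = 4, i = 3, i = 2, i = 1, i = 0.
Intersections between consecutive envelope lines give the roots: for adjacent envelope indices i < j the intersection is x = (a_i − a_j) / (j − i). Reading off the sorted break points: {2, 5, 7, 8}.
Verification: at each break x_0, at least two indices attain the minimum of min_i(a_i + i · x_0).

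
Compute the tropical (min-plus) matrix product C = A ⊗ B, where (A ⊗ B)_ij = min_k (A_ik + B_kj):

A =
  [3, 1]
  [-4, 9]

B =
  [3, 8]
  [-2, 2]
A ⊗ B =
  [-1, 3]
  [-1, 4]

Apply the min-plus product entry-by-entry:
  C[0][0] = min over k of (A[0][0] + B[0][0] = 3 + 3 = 6, A[0][1] + B[1][0] = 1 + -2 = -1) = -1 (attained at k = 1)
  C[0][1] = min over k of (A[0][0] + B[0][1] = 3 + 8 = 11, A[0][1] + B[1][1] = 1 + 2 = 3) = 3 (attained at k = 1)
  C[1][0] = min over k of (A[1][0] + B[0][0] = -4 + 3 = -1, A[1][1] + B[1][0] = 9 + -2 = 7) = -1 (attained at k = 0)
  C[1][1] = min over k of (A[1][0] + B[0][1] = -4 + 8 = 4, A[1][1] + B[1][1] = 9 + 2 = 11) = 4 (attained at k = 0)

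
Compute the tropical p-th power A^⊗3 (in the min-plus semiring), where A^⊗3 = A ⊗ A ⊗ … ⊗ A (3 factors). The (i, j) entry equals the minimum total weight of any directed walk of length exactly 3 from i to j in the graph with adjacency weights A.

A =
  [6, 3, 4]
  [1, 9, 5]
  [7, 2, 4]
A^⊗3 =
  [7, 7, 8]
  [5, 7, 9]
  [7, 6, 7]

Each entry (A^⊗3)_ij equals the minimum over all length-3 walks i = v_0 → v_1 → … → v_3 = j of Σ_t A[v_t][v_{t+1}]. For example, for (i, j) = (0, 2) we minimise over 9 possible intermediate vertex sequences; the minimum is 8, attained along the walk 0 → 1 → 0 → 2.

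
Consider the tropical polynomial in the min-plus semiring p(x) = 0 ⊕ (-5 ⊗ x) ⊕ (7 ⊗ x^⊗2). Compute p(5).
p(5) = 0

A tropical monomial a ⊗ x^⊗i evaluates to a + i · x. Evaluating each term at x = 5:
  Term 0 contributes 0 + 0 · 5 = 0
  Term 1 contributes -5 + 1 · 5 = 0
  Term 2 contributes 7 + 2 · 5 = 17
p(5) = ⊕ of these = min[0, 0, 17] = 0.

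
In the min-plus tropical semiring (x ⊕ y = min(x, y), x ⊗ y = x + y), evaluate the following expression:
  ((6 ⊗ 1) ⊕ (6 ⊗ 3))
((6 ⊗ 1) ⊕ (6 ⊗ 3)) = 7

Expand innermost to outermost. Recall ⊕ takes the minimum of its arguments and ⊗ takes their sum. Working out the expression ((6 ⊗ 1) ⊕ (6 ⊗ 3)) gives 7.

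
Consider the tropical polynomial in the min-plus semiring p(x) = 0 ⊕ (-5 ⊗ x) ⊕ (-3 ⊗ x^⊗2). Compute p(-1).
p(-1) = -6

A tropical monomial a ⊗ x^⊗i evaluates to a + i · x. Evaluating each term at x = -1:
  Term 0 contributes 0 + 0 · -1 = 0
  Term 1 contributes -5 + 1 · -1 = -6
  Term 2 contributes -3 + 2 · -1 = -5
p(-1) = ⊕ of these = min[0, -6, -5] = -6.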